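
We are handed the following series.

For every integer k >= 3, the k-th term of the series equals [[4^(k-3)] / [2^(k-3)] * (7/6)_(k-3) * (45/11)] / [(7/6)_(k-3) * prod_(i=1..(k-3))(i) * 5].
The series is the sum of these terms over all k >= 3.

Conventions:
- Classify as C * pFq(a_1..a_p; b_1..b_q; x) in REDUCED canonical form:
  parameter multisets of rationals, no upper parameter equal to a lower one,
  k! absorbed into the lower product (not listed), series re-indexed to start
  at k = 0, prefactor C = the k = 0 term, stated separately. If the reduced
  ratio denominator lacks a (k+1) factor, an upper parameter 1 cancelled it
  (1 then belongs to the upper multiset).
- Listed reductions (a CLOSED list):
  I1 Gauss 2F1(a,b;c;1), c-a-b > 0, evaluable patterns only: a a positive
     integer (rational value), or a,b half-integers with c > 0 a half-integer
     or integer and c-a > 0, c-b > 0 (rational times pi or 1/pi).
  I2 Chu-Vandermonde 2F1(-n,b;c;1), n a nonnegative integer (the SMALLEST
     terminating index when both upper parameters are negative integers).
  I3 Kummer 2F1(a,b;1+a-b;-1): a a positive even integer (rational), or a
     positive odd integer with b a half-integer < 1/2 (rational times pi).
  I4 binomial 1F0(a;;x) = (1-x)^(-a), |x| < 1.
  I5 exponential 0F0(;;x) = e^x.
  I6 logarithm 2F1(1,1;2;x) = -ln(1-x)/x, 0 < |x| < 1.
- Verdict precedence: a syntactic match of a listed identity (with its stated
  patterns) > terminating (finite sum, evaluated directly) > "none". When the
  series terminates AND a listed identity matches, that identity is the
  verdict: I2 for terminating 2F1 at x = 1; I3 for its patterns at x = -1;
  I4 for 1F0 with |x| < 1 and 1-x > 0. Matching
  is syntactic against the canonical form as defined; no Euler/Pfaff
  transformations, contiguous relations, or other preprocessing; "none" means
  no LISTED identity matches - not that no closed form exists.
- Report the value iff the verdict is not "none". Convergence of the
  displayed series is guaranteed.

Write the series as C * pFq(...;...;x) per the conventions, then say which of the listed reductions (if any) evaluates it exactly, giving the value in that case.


At argument 2: a 0F0 with upper {-}, lower {-}, scaled by C = 9/11. Verdict: this is the I5 exponential reduction (the 0F0 exponential series at x = 2). Its exact value is (9/11) * e^(2).

First insight: with t_0 = 9/11, the two k-th powers (prefactor 9/11) combine into one argument.
Adjacent-term ratio: r(k) = 2 * 1 / [(k+1)] - rational; roots negated = parameters, x = 2, C = 9/11.


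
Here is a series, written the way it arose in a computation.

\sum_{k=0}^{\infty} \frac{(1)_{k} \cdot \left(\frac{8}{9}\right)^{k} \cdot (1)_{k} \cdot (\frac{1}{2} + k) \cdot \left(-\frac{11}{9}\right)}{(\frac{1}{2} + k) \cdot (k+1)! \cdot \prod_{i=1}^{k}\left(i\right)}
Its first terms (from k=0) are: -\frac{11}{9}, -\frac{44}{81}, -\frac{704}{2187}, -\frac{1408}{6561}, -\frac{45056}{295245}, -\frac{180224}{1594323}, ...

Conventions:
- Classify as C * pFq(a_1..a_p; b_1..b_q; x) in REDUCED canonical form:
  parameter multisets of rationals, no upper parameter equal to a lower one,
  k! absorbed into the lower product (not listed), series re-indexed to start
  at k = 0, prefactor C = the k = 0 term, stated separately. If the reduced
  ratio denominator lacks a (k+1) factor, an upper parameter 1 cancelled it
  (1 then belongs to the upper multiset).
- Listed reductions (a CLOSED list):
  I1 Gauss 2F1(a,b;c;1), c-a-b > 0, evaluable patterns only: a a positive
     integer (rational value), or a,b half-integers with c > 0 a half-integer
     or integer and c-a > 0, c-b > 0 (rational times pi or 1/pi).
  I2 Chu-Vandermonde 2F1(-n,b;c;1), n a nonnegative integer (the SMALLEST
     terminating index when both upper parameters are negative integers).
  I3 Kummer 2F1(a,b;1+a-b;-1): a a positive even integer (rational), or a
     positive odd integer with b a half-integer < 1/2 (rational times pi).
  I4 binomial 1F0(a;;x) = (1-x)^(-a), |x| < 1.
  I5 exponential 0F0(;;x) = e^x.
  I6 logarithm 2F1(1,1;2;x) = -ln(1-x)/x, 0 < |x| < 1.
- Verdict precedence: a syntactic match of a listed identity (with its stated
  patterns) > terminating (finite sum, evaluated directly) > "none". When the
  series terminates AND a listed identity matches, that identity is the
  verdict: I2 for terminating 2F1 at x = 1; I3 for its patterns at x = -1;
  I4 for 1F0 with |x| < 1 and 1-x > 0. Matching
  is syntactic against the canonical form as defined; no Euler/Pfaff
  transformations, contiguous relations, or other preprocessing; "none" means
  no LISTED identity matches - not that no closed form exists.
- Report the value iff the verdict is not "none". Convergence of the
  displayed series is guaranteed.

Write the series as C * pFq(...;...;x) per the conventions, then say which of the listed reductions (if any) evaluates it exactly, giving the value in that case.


This is -\frac{11}{9} * 2F1(1, 1; 2; \frac{8}{9}) in reduced canonical form. Verdict: logarithm (I6) fires (the logarithm: parameters (1,1;2), x = \frac{8}{9}). Hence: \frac{11}{8} \cdot \ln\left(\frac{1}{9}\right).

Structural cue: x = \frac{8}{9} and the product of the first k integers (C = -11/9) is k!.
Consecutive-term ratio: r(k) = \frac{8}{9} * (k+1) (k+1) / [(k+2) (k+1)] - rational; roots negated = parameters, x = \frac{8}{9}, C = -\frac{11}{9}.


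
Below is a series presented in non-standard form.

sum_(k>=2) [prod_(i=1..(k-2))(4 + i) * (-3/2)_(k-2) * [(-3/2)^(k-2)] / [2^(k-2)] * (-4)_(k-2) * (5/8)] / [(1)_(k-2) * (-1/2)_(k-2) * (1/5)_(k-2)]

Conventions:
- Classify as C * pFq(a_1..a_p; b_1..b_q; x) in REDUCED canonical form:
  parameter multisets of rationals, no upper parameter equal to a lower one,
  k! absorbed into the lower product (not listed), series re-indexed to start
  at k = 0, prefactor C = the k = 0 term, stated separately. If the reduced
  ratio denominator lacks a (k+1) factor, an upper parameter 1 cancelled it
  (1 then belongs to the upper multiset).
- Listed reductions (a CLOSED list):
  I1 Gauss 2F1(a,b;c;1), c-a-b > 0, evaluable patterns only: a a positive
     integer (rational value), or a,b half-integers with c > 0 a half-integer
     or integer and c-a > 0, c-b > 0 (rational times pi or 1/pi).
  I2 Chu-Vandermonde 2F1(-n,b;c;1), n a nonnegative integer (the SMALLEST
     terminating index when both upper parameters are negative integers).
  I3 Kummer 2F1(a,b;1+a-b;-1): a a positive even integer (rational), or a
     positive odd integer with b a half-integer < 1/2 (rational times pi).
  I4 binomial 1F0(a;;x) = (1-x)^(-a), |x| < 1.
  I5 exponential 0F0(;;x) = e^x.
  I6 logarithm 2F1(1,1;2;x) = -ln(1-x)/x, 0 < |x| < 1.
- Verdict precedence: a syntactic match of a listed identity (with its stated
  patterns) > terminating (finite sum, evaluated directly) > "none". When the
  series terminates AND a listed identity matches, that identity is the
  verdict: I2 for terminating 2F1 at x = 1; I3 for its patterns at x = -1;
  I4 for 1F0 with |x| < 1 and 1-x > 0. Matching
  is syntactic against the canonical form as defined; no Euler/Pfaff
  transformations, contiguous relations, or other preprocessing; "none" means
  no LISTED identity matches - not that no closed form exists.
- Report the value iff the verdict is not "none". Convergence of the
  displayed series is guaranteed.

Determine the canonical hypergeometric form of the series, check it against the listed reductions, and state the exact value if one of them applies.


First insight: t_0 being 5/8, (1)_k (prefactor 5/8) is k! itself.
Adjacent-term ratio: r(k) = (-3/4) * (k-4) (k-3/2) (k+5) / [(k-1/2) (k+1/5) (k+1)] - rational in k. x = (-3/4); t_0 = 5/8; negate the roots.

With C = 5/8: the canonical form is 3F2(-4, -3/2, 5; -1/2, 1/5; -3/4). Verdict: terminating - upper -4 stops the sum at k = 4; the 5 terms are added exactly. Its exact value is -53491465/45056.


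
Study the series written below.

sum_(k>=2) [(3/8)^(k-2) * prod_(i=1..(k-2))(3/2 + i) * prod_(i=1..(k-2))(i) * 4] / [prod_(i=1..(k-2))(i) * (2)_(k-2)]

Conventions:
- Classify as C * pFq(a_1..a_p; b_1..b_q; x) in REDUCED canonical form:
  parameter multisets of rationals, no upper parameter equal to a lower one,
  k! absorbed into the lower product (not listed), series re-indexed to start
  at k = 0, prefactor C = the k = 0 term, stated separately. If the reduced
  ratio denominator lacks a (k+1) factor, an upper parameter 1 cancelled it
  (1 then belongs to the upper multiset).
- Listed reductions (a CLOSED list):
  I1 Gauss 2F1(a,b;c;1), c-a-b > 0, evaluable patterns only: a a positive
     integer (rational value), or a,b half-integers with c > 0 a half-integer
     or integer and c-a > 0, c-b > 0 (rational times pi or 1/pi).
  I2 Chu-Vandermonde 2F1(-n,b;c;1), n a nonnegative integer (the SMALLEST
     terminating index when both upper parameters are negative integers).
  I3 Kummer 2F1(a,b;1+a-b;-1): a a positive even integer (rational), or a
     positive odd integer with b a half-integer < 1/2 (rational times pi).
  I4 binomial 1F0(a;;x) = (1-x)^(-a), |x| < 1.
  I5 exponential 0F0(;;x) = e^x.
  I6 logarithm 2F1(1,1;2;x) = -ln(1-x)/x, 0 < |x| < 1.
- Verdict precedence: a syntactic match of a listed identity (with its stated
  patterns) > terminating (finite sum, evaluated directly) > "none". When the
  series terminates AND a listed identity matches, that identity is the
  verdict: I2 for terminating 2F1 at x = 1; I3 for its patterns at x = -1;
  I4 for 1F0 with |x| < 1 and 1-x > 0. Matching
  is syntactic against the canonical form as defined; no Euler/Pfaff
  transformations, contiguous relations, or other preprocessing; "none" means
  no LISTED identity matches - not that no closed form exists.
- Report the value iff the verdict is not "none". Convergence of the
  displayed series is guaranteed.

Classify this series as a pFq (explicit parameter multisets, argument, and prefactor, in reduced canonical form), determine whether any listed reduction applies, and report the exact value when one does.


This is 4 * 2F1(1, 5/2; 2; 3/8) in reduced canonical form. Verdict: none - this 2F1 at x = 3/8 matches no listed pattern, and upper {1, 5/2} holds no stopper.

First insight: with t_0 = 4, the running product (prefactor 4) telescopes to a rising factorial.
Term ratio: r(k) = (3/8) * (k+1) (k+5/2) / [(k+2) (k+1)] - rational in k, leading ratio (3/8); with t_0 = 4, classification follows.


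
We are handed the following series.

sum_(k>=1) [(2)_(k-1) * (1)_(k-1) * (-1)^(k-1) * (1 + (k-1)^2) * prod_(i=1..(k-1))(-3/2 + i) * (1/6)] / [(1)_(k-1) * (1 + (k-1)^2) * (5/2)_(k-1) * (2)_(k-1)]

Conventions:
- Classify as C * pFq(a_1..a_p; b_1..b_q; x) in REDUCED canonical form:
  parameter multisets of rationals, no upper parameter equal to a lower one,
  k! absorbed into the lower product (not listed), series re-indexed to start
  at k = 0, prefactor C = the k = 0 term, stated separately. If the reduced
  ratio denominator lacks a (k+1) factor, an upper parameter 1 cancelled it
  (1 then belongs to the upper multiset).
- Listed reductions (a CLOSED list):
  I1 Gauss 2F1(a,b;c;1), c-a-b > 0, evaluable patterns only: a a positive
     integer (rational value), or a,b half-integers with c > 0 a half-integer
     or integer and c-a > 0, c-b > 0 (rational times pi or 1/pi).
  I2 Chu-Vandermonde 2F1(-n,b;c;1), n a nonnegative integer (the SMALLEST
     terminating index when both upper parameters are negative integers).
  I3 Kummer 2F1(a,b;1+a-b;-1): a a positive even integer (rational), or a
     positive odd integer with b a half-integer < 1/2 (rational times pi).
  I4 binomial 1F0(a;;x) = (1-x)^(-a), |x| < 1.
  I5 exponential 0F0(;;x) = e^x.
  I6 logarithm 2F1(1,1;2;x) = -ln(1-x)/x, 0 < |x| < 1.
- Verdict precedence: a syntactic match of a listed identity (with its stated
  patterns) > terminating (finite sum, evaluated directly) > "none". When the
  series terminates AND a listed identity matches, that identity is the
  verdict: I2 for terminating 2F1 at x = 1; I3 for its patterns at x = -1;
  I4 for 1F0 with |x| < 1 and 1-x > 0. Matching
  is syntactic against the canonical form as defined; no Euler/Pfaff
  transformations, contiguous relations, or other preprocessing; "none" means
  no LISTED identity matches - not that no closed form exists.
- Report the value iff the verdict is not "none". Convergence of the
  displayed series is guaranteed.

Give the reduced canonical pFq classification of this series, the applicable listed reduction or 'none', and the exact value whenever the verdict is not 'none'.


Structural cue: x = (-1) and the parameter 2 appears in both the upper and lower lists and cancels (alongside the other common factor).
Ratio: r(k) = (-1) * (k-1/2) (k+1) / [(k+5/2) (k+1)] ; factor over Q: parameters, x = (-1), and C = 1/6.

Reduced: x = -1, 2F1, upper = {-1/2, 1}, lower = {5/2}, C = 1/6. Verdict: Kummer (I3) matches (x = -1; c = 5/2 equals 1+a-b for upper {-1/2, 1}: listed pattern). Sum: (1/16) * pi.


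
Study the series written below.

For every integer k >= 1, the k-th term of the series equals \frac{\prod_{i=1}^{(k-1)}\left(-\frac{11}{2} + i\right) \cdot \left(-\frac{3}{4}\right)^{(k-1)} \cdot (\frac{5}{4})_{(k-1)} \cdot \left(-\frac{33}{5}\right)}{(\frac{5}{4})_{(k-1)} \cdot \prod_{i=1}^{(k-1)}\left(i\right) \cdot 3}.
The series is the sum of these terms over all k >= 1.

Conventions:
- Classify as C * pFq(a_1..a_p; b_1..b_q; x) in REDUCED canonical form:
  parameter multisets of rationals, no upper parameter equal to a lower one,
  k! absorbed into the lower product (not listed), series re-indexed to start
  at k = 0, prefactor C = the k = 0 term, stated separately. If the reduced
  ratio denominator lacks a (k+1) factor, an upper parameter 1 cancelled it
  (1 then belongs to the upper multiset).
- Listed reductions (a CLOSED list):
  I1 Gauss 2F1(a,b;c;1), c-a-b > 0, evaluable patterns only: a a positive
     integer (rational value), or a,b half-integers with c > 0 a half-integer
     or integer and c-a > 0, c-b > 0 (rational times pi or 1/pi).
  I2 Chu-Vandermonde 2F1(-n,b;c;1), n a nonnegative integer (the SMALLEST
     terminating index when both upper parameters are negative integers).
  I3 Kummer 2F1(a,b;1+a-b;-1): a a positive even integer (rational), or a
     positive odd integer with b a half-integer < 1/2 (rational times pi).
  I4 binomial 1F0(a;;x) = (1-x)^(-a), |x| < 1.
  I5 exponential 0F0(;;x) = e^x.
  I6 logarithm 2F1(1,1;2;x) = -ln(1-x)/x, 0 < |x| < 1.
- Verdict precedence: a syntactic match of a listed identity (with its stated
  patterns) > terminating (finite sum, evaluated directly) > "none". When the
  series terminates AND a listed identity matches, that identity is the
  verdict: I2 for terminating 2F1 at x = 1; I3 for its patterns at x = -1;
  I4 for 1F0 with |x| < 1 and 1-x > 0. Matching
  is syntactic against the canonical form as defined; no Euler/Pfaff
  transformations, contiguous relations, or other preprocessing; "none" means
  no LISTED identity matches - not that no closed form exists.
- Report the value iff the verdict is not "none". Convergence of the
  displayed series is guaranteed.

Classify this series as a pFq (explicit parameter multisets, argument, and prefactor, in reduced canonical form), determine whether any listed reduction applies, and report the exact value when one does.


Reduced: x = -\frac{3}{4}, 1F0, upper = {-\frac{9}{2}}, lower = {-}, C = -\frac{11}{5}. Verdict: binomial (I4) applies (the 1F0 binomial series: exponent 9/2, x = -\frac{3}{4}). Exact value: \left(-\frac{11}{5}\right) \cdot \left(\frac{7}{4}\right)^{\frac{9}{2}}.

Structural cue: from the first term -\frac{11}{5}: the product of the first k integers (prefactor -11/5) is k!.
Consecutive-term ratio: r(k) = -\frac{3}{4} * (k-\frac{9}{2}) / [(k+1)] - rational in k, leading ratio -\frac{3}{4}; with t_0 = -\frac{11}{5}, classification follows.


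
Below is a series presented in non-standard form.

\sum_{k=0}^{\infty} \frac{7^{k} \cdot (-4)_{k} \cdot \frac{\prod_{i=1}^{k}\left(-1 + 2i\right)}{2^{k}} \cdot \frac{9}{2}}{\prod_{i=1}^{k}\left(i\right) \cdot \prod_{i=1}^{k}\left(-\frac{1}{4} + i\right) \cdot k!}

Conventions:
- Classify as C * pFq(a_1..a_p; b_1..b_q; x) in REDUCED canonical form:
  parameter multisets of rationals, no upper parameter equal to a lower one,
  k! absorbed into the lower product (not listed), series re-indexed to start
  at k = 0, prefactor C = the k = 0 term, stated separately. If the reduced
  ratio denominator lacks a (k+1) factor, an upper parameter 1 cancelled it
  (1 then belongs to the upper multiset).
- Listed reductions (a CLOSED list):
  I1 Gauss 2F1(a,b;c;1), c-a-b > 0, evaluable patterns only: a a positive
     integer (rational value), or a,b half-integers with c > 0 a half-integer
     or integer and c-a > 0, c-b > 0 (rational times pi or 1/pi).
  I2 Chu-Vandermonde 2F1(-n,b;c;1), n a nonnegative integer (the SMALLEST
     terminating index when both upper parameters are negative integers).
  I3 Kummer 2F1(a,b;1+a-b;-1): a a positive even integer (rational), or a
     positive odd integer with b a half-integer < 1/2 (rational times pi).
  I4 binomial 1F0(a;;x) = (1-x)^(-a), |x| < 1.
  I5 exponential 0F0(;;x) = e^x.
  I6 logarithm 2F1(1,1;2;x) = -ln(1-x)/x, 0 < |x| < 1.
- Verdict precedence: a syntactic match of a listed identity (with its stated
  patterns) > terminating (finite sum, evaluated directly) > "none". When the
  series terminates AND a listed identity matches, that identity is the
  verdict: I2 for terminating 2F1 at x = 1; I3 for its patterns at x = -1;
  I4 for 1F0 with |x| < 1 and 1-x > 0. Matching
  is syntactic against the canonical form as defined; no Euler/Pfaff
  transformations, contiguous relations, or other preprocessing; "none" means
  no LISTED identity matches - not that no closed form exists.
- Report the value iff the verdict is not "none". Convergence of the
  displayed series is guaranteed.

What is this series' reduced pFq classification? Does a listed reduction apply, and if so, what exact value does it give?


x = 7 here; the reduced form reads 2F2, upper {-4, \frac{1}{2}}, lower {\frac{3}{4}, 1}, C = \frac{9}{2}. Verdict: terminating - upper -4 stops the sum at k = 4; the 5 terms are added exactly. Its exact value is -\frac{391}{22}.

Structural cue: x = 7 and the odd product 1*3*...*(2k-1) (C = 9/2) is 2^k (1/2)_k.
Consecutive-term ratio: r(k) = 7 * (k-4) (k+\frac{1}{2}) / [(k+\frac{3}{4}) (k+1) (k+1)] ; factor over Q: parameters, x = 7, and C = \frac{9}{2}.


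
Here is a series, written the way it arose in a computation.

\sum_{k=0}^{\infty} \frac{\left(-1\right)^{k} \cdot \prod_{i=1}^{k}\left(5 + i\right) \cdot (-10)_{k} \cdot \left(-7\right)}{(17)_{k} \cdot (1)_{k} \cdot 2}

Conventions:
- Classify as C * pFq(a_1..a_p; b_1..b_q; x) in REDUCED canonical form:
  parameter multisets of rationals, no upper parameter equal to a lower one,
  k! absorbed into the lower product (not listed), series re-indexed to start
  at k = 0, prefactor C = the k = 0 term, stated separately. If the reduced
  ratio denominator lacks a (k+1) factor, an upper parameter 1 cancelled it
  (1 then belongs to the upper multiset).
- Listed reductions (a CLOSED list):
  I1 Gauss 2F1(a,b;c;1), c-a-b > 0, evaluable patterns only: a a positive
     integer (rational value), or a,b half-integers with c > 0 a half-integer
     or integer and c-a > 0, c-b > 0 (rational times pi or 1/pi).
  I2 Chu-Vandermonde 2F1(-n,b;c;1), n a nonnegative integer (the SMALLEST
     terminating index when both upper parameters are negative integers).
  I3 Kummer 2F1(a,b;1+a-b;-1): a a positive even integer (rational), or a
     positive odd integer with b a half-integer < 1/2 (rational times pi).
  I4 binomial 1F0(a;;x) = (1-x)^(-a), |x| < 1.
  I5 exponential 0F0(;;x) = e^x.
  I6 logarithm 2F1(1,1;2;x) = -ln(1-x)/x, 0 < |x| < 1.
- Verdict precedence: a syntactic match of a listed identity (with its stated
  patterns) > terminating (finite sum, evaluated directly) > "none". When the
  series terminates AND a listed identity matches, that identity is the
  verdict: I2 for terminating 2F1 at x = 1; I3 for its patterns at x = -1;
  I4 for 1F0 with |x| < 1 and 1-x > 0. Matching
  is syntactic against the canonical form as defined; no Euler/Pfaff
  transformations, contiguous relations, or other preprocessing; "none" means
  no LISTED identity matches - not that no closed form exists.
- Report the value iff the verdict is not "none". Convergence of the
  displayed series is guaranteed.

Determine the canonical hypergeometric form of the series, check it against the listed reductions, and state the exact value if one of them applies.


x = -1 here; the reduced form reads 2F1, upper {-10, 6}, lower {17}, C = -\frac{7}{2}. Verdict (x = -1): Kummer (I3) applies (x = -1; c = 17 equals 1+a-b for upper {-10, 6}: listed pattern). Its exact value is -98.

The tell: with t_0 = -\frac{7}{2}, (1)_k (C = -7/2) is k! itself.
Step ratio: r(k) = -1 * (k-10) (k+6) / [(k+17) (k+1)] - rational in k. x = -1; t_0 = -\frac{7}{2}; negate the roots.


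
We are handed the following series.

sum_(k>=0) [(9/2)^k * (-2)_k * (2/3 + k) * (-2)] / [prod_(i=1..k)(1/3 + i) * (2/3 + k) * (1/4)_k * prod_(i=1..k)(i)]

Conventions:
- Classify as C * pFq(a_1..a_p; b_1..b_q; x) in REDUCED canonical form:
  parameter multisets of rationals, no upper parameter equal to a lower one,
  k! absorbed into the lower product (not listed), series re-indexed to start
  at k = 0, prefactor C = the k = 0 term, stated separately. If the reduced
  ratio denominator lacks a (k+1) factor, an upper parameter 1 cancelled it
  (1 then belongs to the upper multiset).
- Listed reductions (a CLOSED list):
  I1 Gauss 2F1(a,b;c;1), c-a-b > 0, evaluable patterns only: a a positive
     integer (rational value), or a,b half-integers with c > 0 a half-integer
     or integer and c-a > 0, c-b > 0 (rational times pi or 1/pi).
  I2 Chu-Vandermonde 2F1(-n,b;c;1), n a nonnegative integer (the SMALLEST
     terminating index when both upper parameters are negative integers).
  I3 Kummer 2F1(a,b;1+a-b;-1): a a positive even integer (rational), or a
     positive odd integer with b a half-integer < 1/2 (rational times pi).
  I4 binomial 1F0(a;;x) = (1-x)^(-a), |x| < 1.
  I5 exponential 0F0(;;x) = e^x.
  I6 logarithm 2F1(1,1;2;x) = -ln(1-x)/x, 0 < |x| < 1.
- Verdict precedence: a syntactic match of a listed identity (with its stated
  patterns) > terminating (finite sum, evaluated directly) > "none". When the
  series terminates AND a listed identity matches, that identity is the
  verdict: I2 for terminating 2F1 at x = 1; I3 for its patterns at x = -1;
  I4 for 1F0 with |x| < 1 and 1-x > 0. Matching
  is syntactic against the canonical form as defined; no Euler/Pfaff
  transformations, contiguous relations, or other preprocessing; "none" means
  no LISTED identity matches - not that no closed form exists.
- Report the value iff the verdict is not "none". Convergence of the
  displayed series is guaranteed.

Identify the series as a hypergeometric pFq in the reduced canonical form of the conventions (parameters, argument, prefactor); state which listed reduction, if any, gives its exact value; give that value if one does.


Classification (C = -2): 1F2 with upper {-2}, lower {1/4, 4/3}, argument x = 9/2. Verdict: terminating - no listed pattern fits, but -2 in the upper list cuts the series at k = 2; direct evaluation. Sum: 362/35.

The tell: from the first term -2: the product of the first k integers (C = -2) is k!.
Consecutive-term ratio: r(k) = (9/2) * (k-2) / [(k+1/4) (k+4/3) (k+1)] - rational; roots negated = parameters, x = (9/2), C = -2.


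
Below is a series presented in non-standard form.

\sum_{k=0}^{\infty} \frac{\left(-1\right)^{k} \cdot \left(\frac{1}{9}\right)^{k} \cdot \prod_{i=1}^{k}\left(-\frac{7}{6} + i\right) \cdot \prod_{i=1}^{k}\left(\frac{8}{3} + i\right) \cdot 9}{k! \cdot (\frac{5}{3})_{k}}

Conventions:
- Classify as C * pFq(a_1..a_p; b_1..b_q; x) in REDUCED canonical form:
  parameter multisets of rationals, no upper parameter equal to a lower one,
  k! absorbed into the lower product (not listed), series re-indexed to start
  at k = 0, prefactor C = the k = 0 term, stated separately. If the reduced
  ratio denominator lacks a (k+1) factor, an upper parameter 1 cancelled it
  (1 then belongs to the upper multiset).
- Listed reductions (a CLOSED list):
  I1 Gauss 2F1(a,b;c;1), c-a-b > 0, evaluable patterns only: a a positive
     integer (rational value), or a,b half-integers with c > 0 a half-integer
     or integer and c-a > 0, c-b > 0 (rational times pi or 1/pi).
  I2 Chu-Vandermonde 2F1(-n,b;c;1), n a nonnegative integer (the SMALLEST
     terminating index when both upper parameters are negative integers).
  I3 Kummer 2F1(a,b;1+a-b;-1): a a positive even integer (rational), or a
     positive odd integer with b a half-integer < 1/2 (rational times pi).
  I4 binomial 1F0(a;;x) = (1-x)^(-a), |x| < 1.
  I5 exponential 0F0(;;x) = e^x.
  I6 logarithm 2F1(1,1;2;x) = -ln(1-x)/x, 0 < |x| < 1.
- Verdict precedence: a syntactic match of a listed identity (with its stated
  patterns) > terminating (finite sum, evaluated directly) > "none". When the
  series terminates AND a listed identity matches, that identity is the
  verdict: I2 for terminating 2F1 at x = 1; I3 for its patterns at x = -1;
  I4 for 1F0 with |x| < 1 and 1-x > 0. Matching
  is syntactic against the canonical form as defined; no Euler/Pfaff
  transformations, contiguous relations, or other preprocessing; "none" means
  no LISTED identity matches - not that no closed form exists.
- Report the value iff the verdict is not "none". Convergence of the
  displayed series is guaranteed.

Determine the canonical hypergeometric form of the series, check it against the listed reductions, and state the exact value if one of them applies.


Canonical form: C = 9 times 2F1 with upper {-\frac{1}{6}, \frac{11}{3}}, lower {\frac{5}{3}}, x = -\frac{1}{9}. Verdict: none. A 2F1 with upper {-\frac{1}{6}, \frac{11}{3}} fits none of I1-I6 at x = -\frac{1}{9}; the sum runs forever.

The tell: t_0 being 9, the running product (C = 9) telescopes to a rising factorial.
Step ratio: r(k) = -\frac{1}{9} * (k-\frac{1}{6}) (k+\frac{11}{3}) / [(k+\frac{5}{3}) (k+1)] - poly over poly, x = -\frac{1}{9} from leading terms; C = 9 at k = 0.


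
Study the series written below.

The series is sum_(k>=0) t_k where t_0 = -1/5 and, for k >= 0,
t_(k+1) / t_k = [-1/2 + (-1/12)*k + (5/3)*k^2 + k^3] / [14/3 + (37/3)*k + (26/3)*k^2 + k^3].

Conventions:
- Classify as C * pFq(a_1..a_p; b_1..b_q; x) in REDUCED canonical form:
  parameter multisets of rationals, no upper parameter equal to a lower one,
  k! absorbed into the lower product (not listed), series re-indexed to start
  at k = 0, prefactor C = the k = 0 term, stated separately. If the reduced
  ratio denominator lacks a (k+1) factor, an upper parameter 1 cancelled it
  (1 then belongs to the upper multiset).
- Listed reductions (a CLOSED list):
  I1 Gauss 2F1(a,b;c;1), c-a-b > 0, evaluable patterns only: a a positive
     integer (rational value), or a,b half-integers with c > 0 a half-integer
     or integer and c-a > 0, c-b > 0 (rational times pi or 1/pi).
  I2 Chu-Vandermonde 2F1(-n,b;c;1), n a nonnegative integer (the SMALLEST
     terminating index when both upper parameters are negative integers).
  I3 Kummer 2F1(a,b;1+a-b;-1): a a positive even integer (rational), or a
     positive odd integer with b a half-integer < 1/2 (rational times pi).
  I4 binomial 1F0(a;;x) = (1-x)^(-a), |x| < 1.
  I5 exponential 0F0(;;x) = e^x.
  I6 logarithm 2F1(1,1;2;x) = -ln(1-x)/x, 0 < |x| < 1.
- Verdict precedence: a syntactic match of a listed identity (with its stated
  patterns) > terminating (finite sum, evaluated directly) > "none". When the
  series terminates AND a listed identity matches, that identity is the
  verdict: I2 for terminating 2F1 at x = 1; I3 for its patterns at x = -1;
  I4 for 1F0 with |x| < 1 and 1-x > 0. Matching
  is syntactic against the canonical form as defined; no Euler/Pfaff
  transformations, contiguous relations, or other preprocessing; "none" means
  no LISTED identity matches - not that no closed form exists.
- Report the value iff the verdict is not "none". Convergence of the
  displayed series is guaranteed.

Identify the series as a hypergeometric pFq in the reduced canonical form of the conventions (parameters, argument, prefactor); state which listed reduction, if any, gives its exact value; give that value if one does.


Reduced: x = 1, 2F1, upper = {-1/2, 3/2}, lower = {7}, C = -1/5. Verdict: Gauss's theorem I1 (half-integer case) applies (x = 1; upper {-1/2, 3/2} half-integers, c = 7 in the evaluable pattern). Exact value: (-524288/945945) / pi.

The tell: from the first term -1/5: factor the ratio over Q (C = -1/5, x = 1): negated roots = parameters.
Step ratio: r(k) = 1 * (k-1/2) (k+3/2) / [(k+7) (k+1)] - poly over poly, x = 1 from leading terms; C = -1/5 at k = 0.


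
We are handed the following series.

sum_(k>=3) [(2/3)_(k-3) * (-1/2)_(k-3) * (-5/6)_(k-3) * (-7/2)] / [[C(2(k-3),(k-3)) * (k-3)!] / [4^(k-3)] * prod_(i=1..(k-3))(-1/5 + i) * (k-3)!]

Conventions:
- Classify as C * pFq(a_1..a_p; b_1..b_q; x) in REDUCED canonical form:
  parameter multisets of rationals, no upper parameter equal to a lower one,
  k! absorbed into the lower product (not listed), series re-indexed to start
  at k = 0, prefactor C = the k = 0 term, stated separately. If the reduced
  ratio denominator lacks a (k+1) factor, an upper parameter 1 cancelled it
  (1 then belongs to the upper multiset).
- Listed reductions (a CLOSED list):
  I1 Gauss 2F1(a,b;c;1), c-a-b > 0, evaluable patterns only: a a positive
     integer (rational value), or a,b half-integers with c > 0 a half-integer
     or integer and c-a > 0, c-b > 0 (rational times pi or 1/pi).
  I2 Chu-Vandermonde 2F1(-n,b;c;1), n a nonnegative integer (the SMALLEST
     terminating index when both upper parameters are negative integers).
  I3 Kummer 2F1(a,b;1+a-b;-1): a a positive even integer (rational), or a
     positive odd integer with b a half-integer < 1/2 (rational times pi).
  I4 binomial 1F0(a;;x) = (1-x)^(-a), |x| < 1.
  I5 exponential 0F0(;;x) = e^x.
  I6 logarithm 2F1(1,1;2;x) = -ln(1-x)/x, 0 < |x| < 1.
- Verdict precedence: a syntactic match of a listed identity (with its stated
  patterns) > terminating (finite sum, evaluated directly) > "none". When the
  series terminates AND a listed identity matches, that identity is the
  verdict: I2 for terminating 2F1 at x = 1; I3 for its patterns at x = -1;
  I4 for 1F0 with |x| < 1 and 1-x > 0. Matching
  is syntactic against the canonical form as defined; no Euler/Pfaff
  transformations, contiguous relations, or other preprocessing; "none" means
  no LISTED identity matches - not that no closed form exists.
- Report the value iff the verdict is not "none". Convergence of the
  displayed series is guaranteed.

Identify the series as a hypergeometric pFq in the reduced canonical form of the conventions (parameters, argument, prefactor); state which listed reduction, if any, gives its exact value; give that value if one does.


Classification (C = -7/2): 3F2 with upper {-5/6, -1/2, 2/3}, lower {1/2, 4/5}, argument x = 1. Verdict: none. Every listed pattern misses the 3F2 form at 1, upper {-5/6, -1/2, 2/3}.

Structural cue: t_0 being -7/2, the lower running product (prefactor -7/2) is a rising factorial.
Adjacent-term ratio: r(k) = 1 * (k-5/6) (k-1/2) (k+2/3) / [(k+1/2) (k+4/5) (k+1)] ; factor over Q: parameters, x = 1, and C = -7/2.


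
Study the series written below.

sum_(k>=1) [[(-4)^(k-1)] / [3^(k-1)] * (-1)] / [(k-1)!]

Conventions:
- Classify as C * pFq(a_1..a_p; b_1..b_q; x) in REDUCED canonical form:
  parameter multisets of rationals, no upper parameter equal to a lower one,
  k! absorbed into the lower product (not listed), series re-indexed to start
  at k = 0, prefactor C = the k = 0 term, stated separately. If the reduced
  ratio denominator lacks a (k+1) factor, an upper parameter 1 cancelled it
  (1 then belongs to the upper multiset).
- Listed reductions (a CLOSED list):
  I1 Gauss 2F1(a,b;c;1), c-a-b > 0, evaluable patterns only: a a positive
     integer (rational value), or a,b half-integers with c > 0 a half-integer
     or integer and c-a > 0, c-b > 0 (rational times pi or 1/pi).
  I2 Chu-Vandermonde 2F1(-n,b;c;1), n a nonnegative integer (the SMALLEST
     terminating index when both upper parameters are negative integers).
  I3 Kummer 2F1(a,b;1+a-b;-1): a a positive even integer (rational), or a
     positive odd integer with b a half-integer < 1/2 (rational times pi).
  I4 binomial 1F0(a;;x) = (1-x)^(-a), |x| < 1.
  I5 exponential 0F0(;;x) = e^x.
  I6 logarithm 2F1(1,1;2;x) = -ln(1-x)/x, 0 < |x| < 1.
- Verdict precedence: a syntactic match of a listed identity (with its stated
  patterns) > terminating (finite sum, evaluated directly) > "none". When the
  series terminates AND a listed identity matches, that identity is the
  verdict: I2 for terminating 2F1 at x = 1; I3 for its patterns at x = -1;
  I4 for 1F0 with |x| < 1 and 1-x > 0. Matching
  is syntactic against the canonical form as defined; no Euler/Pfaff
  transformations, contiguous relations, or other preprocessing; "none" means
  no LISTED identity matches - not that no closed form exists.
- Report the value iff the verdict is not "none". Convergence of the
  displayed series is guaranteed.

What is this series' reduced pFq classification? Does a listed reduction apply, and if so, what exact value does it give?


Classification (C = -1): 0F0 with upper {-}, lower {-}, argument x = -4/3. Verdict: the exponential series (I5) matches (the 0F0 exponential series at x = -4/3). Exact value: (-1) * e^(-4/3).

Key step: x = (-4/3) and the two geometric factors (C = -1, x = -4/3) combine into one argument.
Ratio: r(k) = (-4/3) * 1 / [(k+1)] - rational in k. x = (-4/3); t_0 = -1; negate the roots.


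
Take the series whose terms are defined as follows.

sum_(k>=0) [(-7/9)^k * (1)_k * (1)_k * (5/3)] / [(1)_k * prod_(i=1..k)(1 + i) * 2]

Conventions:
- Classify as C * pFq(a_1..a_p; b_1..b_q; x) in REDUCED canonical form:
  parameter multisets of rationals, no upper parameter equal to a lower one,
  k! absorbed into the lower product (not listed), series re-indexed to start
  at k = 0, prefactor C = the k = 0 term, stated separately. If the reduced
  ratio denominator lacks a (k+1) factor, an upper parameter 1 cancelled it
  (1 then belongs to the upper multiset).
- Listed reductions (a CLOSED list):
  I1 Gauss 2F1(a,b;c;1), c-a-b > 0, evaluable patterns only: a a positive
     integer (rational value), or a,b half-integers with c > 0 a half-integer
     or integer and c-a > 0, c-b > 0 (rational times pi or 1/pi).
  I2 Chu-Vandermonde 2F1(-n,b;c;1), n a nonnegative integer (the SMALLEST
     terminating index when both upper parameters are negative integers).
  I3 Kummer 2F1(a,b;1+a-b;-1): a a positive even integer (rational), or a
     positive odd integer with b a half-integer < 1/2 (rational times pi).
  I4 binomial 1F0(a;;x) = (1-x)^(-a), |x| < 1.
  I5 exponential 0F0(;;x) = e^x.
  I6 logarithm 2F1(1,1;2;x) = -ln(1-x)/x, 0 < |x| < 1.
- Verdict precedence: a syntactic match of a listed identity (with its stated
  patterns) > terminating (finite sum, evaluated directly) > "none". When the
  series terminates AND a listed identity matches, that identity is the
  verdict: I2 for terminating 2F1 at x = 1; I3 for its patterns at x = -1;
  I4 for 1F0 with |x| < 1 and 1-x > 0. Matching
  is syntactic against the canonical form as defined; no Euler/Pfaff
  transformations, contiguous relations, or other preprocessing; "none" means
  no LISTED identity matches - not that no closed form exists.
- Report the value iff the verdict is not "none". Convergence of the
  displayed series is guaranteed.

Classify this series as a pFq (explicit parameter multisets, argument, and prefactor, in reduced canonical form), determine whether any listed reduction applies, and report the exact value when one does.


The series (x = -7/9) is 2F1: upper {1, 1}, lower {2}, prefactor 5/6. Verdict at x = -7/9: logarithm (I6) matches (the logarithm: parameters (1,1;2), x = -7/9). Hence: (15/14) * ln(16/9).

First insight: from the first term 5/6: the constant factors (prefactor 5/6) combine into one prefactor.
Ratio: r(k) = (-7/9) * (k+1) (k+1) / [(k+2) (k+1)] - rational; roots negated = parameters, x = (-7/9), C = 5/6.


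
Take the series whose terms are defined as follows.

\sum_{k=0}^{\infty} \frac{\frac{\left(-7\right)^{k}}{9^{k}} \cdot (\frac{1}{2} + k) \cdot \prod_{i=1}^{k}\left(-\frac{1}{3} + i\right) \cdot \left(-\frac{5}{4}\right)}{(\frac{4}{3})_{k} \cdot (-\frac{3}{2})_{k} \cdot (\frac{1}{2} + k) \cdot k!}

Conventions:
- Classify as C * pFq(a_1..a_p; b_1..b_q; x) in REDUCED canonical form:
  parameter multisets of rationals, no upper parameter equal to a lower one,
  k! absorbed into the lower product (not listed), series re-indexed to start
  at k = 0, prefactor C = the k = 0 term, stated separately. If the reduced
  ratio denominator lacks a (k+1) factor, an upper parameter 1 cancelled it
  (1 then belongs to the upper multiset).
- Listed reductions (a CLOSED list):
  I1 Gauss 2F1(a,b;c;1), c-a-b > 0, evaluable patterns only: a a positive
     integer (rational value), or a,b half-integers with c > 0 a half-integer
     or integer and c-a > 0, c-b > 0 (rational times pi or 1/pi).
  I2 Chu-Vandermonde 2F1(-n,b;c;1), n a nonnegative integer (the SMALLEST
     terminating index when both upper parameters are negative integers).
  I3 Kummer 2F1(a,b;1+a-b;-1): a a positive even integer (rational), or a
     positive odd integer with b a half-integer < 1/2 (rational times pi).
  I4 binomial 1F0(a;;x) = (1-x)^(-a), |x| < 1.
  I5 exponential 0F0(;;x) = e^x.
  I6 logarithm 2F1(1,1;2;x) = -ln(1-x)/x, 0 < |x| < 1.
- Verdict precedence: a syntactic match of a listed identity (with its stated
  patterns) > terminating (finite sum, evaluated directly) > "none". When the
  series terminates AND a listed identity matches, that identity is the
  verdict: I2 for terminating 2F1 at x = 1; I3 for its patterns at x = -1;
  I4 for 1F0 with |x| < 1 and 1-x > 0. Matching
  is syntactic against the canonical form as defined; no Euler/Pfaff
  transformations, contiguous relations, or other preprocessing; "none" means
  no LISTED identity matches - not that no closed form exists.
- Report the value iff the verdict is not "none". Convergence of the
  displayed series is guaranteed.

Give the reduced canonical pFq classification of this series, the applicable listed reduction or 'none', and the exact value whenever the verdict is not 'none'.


At argument -\frac{7}{9}: a 1F2 with upper {\frac{2}{3}}, lower {-\frac{3}{2}, \frac{4}{3}}, scaled by C = -\frac{5}{4}. Verdict: none - this 1F2 at x = -\frac{7}{9} matches no listed pattern, and upper {\frac{2}{3}} holds no stopper.

First insight: t_0 = -\frac{5}{4} here, and the two geometric factors (C = -5/4, x = -7/9) combine into one argument.
Step ratio: r(k) = -\frac{7}{9} * (k+\frac{2}{3}) / [(k-\frac{3}{2}) (k+\frac{4}{3}) (k+1)] - poly over poly, x = -\frac{7}{9} from leading terms; C = -\frac{5}{4} at k = 0.


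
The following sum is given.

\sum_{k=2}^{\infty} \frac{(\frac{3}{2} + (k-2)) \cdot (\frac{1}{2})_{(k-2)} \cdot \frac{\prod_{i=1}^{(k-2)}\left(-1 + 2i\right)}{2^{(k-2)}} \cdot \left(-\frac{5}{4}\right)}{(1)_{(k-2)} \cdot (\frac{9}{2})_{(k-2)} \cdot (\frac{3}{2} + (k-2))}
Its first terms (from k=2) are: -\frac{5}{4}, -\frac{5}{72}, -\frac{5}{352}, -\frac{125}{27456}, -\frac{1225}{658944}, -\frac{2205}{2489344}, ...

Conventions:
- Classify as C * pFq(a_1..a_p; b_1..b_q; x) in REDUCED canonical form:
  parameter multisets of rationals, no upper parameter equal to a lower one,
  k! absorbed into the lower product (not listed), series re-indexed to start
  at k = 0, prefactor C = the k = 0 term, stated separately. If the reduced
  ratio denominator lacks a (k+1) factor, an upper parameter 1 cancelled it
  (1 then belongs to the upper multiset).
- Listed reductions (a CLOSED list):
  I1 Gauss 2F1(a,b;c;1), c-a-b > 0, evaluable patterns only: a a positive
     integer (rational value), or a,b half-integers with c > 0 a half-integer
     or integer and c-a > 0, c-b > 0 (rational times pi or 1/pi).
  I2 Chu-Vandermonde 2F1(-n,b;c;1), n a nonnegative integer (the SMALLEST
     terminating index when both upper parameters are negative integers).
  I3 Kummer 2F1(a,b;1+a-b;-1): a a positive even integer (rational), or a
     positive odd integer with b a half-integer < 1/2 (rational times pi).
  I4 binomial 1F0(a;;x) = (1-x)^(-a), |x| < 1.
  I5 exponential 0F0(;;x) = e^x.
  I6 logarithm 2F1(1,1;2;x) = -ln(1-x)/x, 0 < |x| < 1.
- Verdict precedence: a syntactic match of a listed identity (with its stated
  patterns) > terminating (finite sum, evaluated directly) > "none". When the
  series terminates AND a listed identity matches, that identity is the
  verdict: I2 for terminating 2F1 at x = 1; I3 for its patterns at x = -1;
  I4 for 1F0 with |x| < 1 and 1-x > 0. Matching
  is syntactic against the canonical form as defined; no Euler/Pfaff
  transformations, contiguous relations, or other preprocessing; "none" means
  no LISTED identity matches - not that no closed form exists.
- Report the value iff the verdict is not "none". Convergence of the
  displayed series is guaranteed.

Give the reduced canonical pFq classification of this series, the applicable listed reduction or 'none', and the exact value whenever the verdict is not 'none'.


Key step: with t_0 = -\frac{5}{4}, the odd product 1*3*...*(2k-1) (C = -5/4, x = 1) is 2^k (1/2)_k.
Step ratio: r(k) = 1 * (k+\frac{1}{2}) (k+\frac{1}{2}) / [(k+\frac{9}{2}) (k+1)] - rational; roots negated = parameters, x = 1, C = -\frac{5}{4}.

With C = -\frac{5}{4}: the canonical form is 2F1(\frac{1}{2}, \frac{1}{2}; \frac{9}{2}; 1). Verdict at x = 1: Gauss's theorem I1 (half-integer case) matches (x = 1; upper {\frac{1}{2}, \frac{1}{2}} half-integers, c = \frac{9}{2} in the evaluable pattern). Hence: \left(-\frac{875}{2048}\right) \cdot \pi.
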